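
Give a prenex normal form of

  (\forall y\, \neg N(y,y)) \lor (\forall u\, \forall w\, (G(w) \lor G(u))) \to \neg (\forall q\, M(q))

First replace A → B with ¬A ∨ B.
  \neg ((\forall y\, \neg N(y,y)) \lor (\forall u\, \forall w\, (G(w) \lor G(u)))) \lor \neg (\forall q\, M(q))
Move each ¬ inward, flipping quantifiers it crosses:
  (\exists y\, N(y,y)) \land (\exists u\, \exists w\, (\neg G(w) \land \neg G(u))) \lor (\exists q\, \neg M(q))
Extract every quantifier outward, since the variables are now distinct and don't occur free across branches:
  \exists y\, \exists u\, \exists w\, \exists q\, (N(y,y) \land \neg G(w) \land \neg G(u) \lor \neg M(q))

\exists y\, \exists u\, \exists w\, \exists q\, (N(y,y) \land \neg G(w) \land \neg G(u) \lor \neg M(q))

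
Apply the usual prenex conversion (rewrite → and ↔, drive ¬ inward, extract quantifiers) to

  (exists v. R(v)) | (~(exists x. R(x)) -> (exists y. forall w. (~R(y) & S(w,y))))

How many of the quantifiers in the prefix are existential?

Rewrite implications/biconditionals: A → B as ¬A ∨ B.
  (exists v. R(v)) | ~~(exists x. R(x)) | (exists y. forall w. (~R(y) & S(w,y)))
Drive negations inward (¬∀x A ≡ ∃x ¬A, ¬∃x A ≡ ∀x ¬A, De Morgan for ∧/∨):
  (exists v. R(v)) | (exists x. R(x)) | (exists y. forall w. (~R(y) & S(w,y)))
All bound variables are already distinct, so no renaming is needed.
Extract every quantifier outward, since the variables are now distinct and don't occur free across branches:
  exists v. exists x. exists y. forall w. (R(v) | R(x) | ~R(y) & S(w,y))
The prefix is exists v exists x exists y forall w: 1 universal, 3 existential.

3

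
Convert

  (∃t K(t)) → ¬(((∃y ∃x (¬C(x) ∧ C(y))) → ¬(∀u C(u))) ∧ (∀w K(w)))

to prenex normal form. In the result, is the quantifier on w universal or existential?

existential

First replace A → B with ¬A ∨ B.
  ¬(∃t K(t)) ∨ ¬((¬(∃y ∃x (¬C(x) ∧ C(y))) ∨ ¬(∀u C(u))) ∧ (∀w K(w)))
Drive negations inward (¬∀x A ≡ ∃x ¬A, ¬∃x A ≡ ∀x ¬A, De Morgan for ∧/∨):
  (∀t ¬K(t)) ∨ (∃y ∃x (¬C(x) ∧ C(y))) ∧ (∀u C(u)) ∨ (∃w ¬K(w))
All bound variables are already distinct, so no renaming is needed.
Finally move all quantifiers to the prefix:
  ∀t ∃y ∃x ∀u ∃w (¬K(t) ∨ ¬C(x) ∧ C(y) ∧ C(u) ∨ ¬K(w))
The quantifier ∀w sits under an odd number of negations (counting the antecedent side of each →), so it flips to ∃w.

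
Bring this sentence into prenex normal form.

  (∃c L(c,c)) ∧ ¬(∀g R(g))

Push ¬ through the quantifiers and connectives to reach negation normal form:
  (∃c L(c,c)) ∧ (∃g ¬R(g))
Finally move all quantifiers to the prefix:
  ∃c ∃g (L(c,c) ∧ ¬R(g))

∃c ∃g (L(c,c) ∧ ¬R(g))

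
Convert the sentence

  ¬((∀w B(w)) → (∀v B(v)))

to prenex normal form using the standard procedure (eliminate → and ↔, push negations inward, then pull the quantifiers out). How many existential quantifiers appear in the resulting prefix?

Eliminate → and ↔ using ¬ and ∨.
  ¬(¬(∀w B(w)) ∨ (∀v B(v)))
Push ¬ through the quantifiers and connectives to reach negation normal form:
  (∀w B(w)) ∧ (∃v ¬B(v))
All bound variables are already distinct, so no renaming is needed.
Finally move all quantifiers to the prefix:
  ∀w ∃v (B(w) ∧ ¬B(v))
The prefix is ∀w ∃v: 1 universal, 1 existential.

1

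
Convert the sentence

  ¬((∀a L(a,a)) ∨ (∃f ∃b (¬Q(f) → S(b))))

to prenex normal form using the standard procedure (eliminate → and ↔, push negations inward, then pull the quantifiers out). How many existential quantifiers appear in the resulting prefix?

Eliminate → and ↔ using ¬ and ∨.
  ¬((∀a L(a,a)) ∨ (∃f ∃b (¬¬Q(f) ∨ S(b))))
Move each ¬ inward, flipping quantifiers it crosses:
  (∃a ¬L(a,a)) ∧ (∀f ∀b (¬Q(f) ∧ ¬S(b)))
All bound variables are already distinct, so no renaming is needed.
Pull the quantifiers to the front (each side's bound variable is not free in the other side):
  ∃a ∀f ∀b (¬L(a,a) ∧ ¬Q(f) ∧ ¬S(b))
The prefix is ∃a ∀f ∀b: 2 universal, 1 existential.

1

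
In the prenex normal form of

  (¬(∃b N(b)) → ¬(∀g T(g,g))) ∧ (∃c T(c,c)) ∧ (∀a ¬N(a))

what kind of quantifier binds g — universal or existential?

existential

Rewrite implications/biconditionals: A → B as ¬A ∨ B.
  (¬¬(∃b N(b)) ∨ ¬(∀g T(g,g))) ∧ (∃c T(c,c)) ∧ (∀a ¬N(a))
Drive negations inward (¬∀x A ≡ ∃x ¬A, ¬∃x A ≡ ∀x ¬A, De Morgan for ∧/∨):
  ((∃b N(b)) ∨ (∃g ¬T(g,g))) ∧ (∃c T(c,c)) ∧ (∀a ¬N(a))
All bound variables are already distinct, so no renaming is needed.
Finally move all quantifiers to the prefix:
  ∃b ∃g ∃c ∀a ((N(b) ∨ ¬T(g,g)) ∧ T(c,c) ∧ ¬N(a))
The quantifier ∀g sits under an odd number of negations (counting the antecedent side of each →), so it flips to ∃g.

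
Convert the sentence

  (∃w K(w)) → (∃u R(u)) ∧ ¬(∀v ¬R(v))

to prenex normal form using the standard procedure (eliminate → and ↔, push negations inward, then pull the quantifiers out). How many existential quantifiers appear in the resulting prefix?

2

Eliminate → and ↔ using ¬ and ∨.
  ¬(∃w K(w)) ∨ (∃u R(u)) ∧ ¬(∀v ¬R(v))
Push ¬ through the quantifiers and connectives to reach negation normal form:
  (∀w ¬K(w)) ∨ (∃u R(u)) ∧ (∃v R(v))
All bound variables are already distinct, so no renaming is needed.
Finally move all quantifiers to the prefix:
  ∀w ∃u ∃v (¬K(w) ∨ R(u) ∧ R(v))
The prefix is ∀w ∃u ∃v: 1 universal, 2 existential.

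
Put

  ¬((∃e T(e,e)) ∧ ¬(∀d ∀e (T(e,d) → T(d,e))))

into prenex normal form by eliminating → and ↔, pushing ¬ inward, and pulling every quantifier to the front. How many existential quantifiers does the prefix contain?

First replace A → B with ¬A ∨ B.
  ¬((∃e T(e,e)) ∧ ¬(∀d ∀e (¬T(e,d) ∨ T(d,e))))
Drive negations inward (¬∀x A ≡ ∃x ¬A, ¬∃x A ≡ ∀x ¬A, De Morgan for ∧/∨):
  (∀e ¬T(e,e)) ∨ (∀d ∀e (¬T(e,d) ∨ T(d,e)))
Rename bound variables to avoid capture: e↦x.
  (∀e ¬T(e,e)) ∨ (∀d ∀x (¬T(x,d) ∨ T(d,x)))
Pull the quantifiers to the front (each side's bound variable is not free in the other side):
  ∀e ∀d ∀x (¬T(e,e) ∨ ¬T(x,d) ∨ T(d,x))
The prefix is ∀e ∀d ∀x: 3 universal, 0 existential.

0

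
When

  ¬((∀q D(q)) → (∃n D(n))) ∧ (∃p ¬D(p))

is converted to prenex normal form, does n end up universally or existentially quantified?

universal

First replace A → B with ¬A ∨ B.
  ¬(¬(∀q D(q)) ∨ (∃n D(n))) ∧ (∃p ¬D(p))
Drive negations inward (¬∀x A ≡ ∃x ¬A, ¬∃x A ≡ ∀x ¬A, De Morgan for ∧/∨):
  (∀q D(q)) ∧ (∀n ¬D(n)) ∧ (∃p ¬D(p))
Pull the quantifiers to the front (each side's bound variable is not free in the other side):
  ∀q ∀n ∃p (D(q) ∧ ¬D(n) ∧ ¬D(p))
The quantifier ∃n sits under an odd number of negations (counting the antecedent side of each →), so it flips to ∀n.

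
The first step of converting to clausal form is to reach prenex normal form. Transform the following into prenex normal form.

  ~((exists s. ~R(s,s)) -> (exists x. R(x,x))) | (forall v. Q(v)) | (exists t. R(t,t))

exists s. forall x. forall v. exists t. (~R(s,s) & ~R(x,x) | Q(v) | R(t,t))

Eliminate → and ↔ using ¬ and ∨.
  ~(~(exists s. ~R(s,s)) | (exists x. R(x,x))) | (forall v. Q(v)) | (exists t. R(t,t))
Push ¬ through the quantifiers and connectives to reach negation normal form:
  (exists s. ~R(s,s)) & (forall x. ~R(x,x)) | (forall v. Q(v)) | (exists t. R(t,t))
All bound variables are already distinct, so no renaming is needed.
Finally move all quantifiers to the prefix:
  exists s. forall x. forall v. exists t. (~R(s,s) & ~R(x,x) | Q(v) | R(t,t))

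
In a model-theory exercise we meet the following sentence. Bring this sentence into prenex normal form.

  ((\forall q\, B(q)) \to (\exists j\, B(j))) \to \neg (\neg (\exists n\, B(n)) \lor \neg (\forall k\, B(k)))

\forall q\, \forall j\, \exists n\, \forall k\, (B(q) \land \neg B(j) \lor B(n) \land B(k))

Rewrite implications/biconditionals: A → B as ¬A ∨ B.
  \neg (\neg (\forall q\, B(q)) \lor (\exists j\, B(j))) \lor \neg (\neg (\exists n\, B(n)) \lor \neg (\forall k\, B(k)))
Push ¬ through the quantifiers and connectives to reach negation normal form:
  (\forall q\, B(q)) \land (\forall j\, \neg B(j)) \lor (\exists n\, B(n)) \land (\forall k\, B(k))
All bound variables are already distinct, so no renaming is needed.
Finally move all quantifiers to the prefix:
  \forall q\, \forall j\, \exists n\, \forall k\, (B(q) \land \neg B(j) \lor B(n) \land B(k))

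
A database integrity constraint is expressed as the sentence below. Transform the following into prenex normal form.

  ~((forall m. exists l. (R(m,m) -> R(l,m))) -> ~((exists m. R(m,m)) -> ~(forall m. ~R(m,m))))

forall m. exists l. forall c. exists v. ((~R(m,m) | R(l,m)) & (~R(c,c) | R(v,v)))

First replace A → B with ¬A ∨ B.
  ~(~(forall m. exists l. (~R(m,m) | R(l,m))) | ~(~(exists m. R(m,m)) | ~(forall m. ~R(m,m))))
Move each ¬ inward, flipping quantifiers it crosses:
  (forall m. exists l. (~R(m,m) | R(l,m))) & ((forall m. ~R(m,m)) | (exists m. R(m,m)))
Standardize variables apart so no two quantifiers bind the same name: m↦c, m↦v.
  (forall m. exists l. (~R(m,m) | R(l,m))) & ((forall c. ~R(c,c)) | (exists v. R(v,v)))
Pull the quantifiers to the front (each side's bound variable is not free in the other side):
  forall m. exists l. forall c. exists v. ((~R(m,m) | R(l,m)) & (~R(c,c) | R(v,v)))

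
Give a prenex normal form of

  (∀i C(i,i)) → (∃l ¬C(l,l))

∃i ∃l (¬C(i,i) ∨ ¬C(l,l))

Eliminate → and ↔ using ¬ and ∨.
  ¬(∀i C(i,i)) ∨ (∃l ¬C(l,l))
Drive negations inward (¬∀x A ≡ ∃x ¬A, ¬∃x A ≡ ∀x ¬A, De Morgan for ∧/∨):
  (∃i ¬C(i,i)) ∨ (∃l ¬C(l,l))
Extract every quantifier outward, since the variables are now distinct and don't occur free across branches:
  ∃i ∃l (¬C(i,i) ∨ ¬C(l,l))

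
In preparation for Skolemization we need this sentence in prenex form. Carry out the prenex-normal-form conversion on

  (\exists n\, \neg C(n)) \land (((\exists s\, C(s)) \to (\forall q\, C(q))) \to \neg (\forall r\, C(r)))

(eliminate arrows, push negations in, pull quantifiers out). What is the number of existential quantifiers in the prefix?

Rewrite implications/biconditionals: A → B as ¬A ∨ B.
  (\exists n\, \neg C(n)) \land (\neg (\neg (\exists s\, C(s)) \lor (\forall q\, C(q))) \lor \neg (\forall r\, C(r)))
Push ¬ through the quantifiers and connectives to reach negation normal form:
  (\exists n\, \neg C(n)) \land ((\exists s\, C(s)) \land (\exists q\, \neg C(q)) \lor (\exists r\, \neg C(r)))
All bound variables are already distinct, so no renaming is needed.
Finally move all quantifiers to the prefix:
  \exists n\, \exists s\, \exists q\, \exists r\, (\neg C(n) \land (C(s) \land \neg C(q) \lor \neg C(r)))
The prefix is \exists n \exists s \exists q \exists r: 0 universal, 4 existential.

4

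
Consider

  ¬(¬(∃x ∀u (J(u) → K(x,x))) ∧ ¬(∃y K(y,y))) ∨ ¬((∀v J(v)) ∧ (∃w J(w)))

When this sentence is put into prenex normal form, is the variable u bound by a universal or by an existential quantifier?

universal

Rewrite implications/biconditionals: A → B as ¬A ∨ B.
  ¬(¬(∃x ∀u (¬J(u) ∨ K(x,x))) ∧ ¬(∃y K(y,y))) ∨ ¬((∀v J(v)) ∧ (∃w J(w)))
Drive negations inward (¬∀x A ≡ ∃x ¬A, ¬∃x A ≡ ∀x ¬A, De Morgan for ∧/∨):
  (∃x ∀u (¬J(u) ∨ K(x,x))) ∨ (∃y K(y,y)) ∨ (∃v ¬J(v)) ∨ (∀w ¬J(w))
Extract every quantifier outward, since the variables are now distinct and don't occur free across branches:
  ∃x ∀u ∃y ∃v ∀w (¬J(u) ∨ K(x,x) ∨ K(y,y) ∨ ¬J(v) ∨ ¬J(w))
The quantifier ∀u sits under an even number of negations (counting the antecedent side of each →), so it remains universal.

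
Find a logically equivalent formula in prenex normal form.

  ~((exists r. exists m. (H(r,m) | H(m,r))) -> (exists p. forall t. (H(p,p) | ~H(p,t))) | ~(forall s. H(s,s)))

exists r. exists m. forall p. exists t. forall s. ((H(r,m) | H(m,r)) & ~H(p,p) & H(p,t) & H(s,s))

Rewrite implications/biconditionals: A → B as ¬A ∨ B.
  ~(~(exists r. exists m. (H(r,m) | H(m,r))) | (exists p. forall t. (H(p,p) | ~H(p,t))) | ~(forall s. H(s,s)))
Drive negations inward (¬∀x A ≡ ∃x ¬A, ¬∃x A ≡ ∀x ¬A, De Morgan for ∧/∨):
  (exists r. exists m. (H(r,m) | H(m,r))) & (forall p. exists t. (~H(p,p) & H(p,t))) & (forall s. H(s,s))
All bound variables are already distinct, so no renaming is needed.
Extract every quantifier outward, since the variables are now distinct and don't occur free across branches:
  exists r. exists m. forall p. exists t. forall s. ((H(r,m) | H(m,r)) & ~H(p,p) & H(p,t) & H(s,s))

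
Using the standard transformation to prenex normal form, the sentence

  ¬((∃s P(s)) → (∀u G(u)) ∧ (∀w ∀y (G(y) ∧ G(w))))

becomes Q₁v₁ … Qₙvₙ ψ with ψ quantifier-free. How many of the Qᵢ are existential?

4

Rewrite implications/biconditionals: A → B as ¬A ∨ B.
  ¬(¬(∃s P(s)) ∨ (∀u G(u)) ∧ (∀w ∀y (G(y) ∧ G(w))))
Drive negations inward (¬∀x A ≡ ∃x ¬A, ¬∃x A ≡ ∀x ¬A, De Morgan for ∧/∨):
  (∃s P(s)) ∧ ((∃u ¬G(u)) ∨ (∃w ∃y (¬G(y) ∨ ¬G(w))))
Extract every quantifier outward, since the variables are now distinct and don't occur free across branches:
  ∃s ∃u ∃w ∃y (P(s) ∧ (¬G(u) ∨ ¬G(y) ∨ ¬G(w)))
The prefix is ∃s ∃u ∃w ∃y: 0 universal, 4 existential.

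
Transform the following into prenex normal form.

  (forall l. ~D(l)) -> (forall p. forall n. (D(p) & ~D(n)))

First replace A → B with ¬A ∨ B.
  ~(forall l. ~D(l)) | (forall p. forall n. (D(p) & ~D(n)))
Drive negations inward (¬∀x A ≡ ∃x ¬A, ¬∃x A ≡ ∀x ¬A, De Morgan for ∧/∨):
  (exists l. D(l)) | (forall p. forall n. (D(p) & ~D(n)))
All bound variables are already distinct, so no renaming is needed.
Extract every quantifier outward, since the variables are now distinct and don't occur free across branches:
  exists l. forall p. forall n. (D(l) | D(p) & ~D(n))

exists l. forall p. forall n. (D(l) | D(p) & ~D(n))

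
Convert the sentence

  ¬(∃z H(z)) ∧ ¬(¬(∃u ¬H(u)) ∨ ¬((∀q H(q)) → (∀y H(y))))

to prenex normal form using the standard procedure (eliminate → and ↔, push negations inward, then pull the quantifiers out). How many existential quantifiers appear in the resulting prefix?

2

Rewrite implications/biconditionals: A → B as ¬A ∨ B.
  ¬(∃z H(z)) ∧ ¬(¬(∃u ¬H(u)) ∨ ¬(¬(∀q H(q)) ∨ (∀y H(y))))
Drive negations inward (¬∀x A ≡ ∃x ¬A, ¬∃x A ≡ ∀x ¬A, De Morgan for ∧/∨):
  (∀z ¬H(z)) ∧ (∃u ¬H(u)) ∧ ((∃q ¬H(q)) ∨ (∀y H(y)))
Finally move all quantifiers to the prefix:
  ∀z ∃u ∃q ∀y (¬H(z) ∧ ¬H(u) ∧ (¬H(q) ∨ H(y)))
The prefix is ∀z ∃u ∃q ∀y: 2 universal, 2 existential.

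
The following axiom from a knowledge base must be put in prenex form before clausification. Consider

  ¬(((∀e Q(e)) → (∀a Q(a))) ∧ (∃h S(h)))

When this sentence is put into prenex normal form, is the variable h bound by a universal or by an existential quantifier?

universal

Rewrite implications/biconditionals: A → B as ¬A ∨ B.
  ¬((¬(∀e Q(e)) ∨ (∀a Q(a))) ∧ (∃h S(h)))
Push ¬ through the quantifiers and connectives to reach negation normal form:
  (∀e Q(e)) ∧ (∃a ¬Q(a)) ∨ (∀h ¬S(h))
All bound variables are already distinct, so no renaming is needed.
Finally move all quantifiers to the prefix:
  ∀e ∃a ∀h (Q(e) ∧ ¬Q(a) ∨ ¬S(h))
The quantifier ∃h sits under an odd number of negations (counting the antecedent side of each →), so it flips to ∀h.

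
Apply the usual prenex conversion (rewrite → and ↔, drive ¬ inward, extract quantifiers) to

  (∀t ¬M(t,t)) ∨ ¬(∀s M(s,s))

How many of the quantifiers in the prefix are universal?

1

Drive negations inward (¬∀x A ≡ ∃x ¬A, ¬∃x A ≡ ∀x ¬A, De Morgan for ∧/∨):
  (∀t ¬M(t,t)) ∨ (∃s ¬M(s,s))
All bound variables are already distinct, so no renaming is needed.
Pull the quantifiers to the front (each side's bound variable is not free in the other side):
  ∀t ∃s (¬M(t,t) ∨ ¬M(s,s))
The prefix is ∀t ∃s: 1 universal, 1 existential.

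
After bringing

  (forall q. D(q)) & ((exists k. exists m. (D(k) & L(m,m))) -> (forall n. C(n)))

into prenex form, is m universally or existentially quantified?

Rewrite implications/biconditionals: A → B as ¬A ∨ B.
  (forall q. D(q)) & (~(exists k. exists m. (D(k) & L(m,m))) | (forall n. C(n)))
Drive negations inward (¬∀x A ≡ ∃x ¬A, ¬∃x A ≡ ∀x ¬A, De Morgan for ∧/∨):
  (forall q. D(q)) & ((forall k. forall m. (~D(k) | ~L(m,m))) | (forall n. C(n)))
Pull the quantifiers to the front (each side's bound variable is not free in the other side):
  forall q. forall k. forall m. forall n. (D(q) & (~D(k) | ~L(m,m) | C(n)))
The quantifier exists m sits under an odd number of negations (counting the antecedent side of each →), so it flips to forall m.

universal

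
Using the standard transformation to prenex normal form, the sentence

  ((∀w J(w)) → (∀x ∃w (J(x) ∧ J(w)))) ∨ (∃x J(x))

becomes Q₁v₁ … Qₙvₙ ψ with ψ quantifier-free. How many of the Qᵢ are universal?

Rewrite implications/biconditionals: A → B as ¬A ∨ B.
  ¬(∀w J(w)) ∨ (∀x ∃w (J(x) ∧ J(w))) ∨ (∃x J(x))
Drive negations inward (¬∀x A ≡ ∃x ¬A, ¬∃x A ≡ ∀x ¬A, De Morgan for ∧/∨):
  (∃w ¬J(w)) ∨ (∀x ∃w (J(x) ∧ J(w))) ∨ (∃x J(x))
Standardize variables apart so no two quantifiers bind the same name: w↦v1, x↦u1.
  (∃w ¬J(w)) ∨ (∀x ∃v1 (J(x) ∧ J(v1))) ∨ (∃u1 J(u1))
Pull the quantifiers to the front (each side's bound variable is not free in the other side):
  ∃w ∀x ∃v1 ∃u1 (¬J(w) ∨ J(x) ∧ J(v1) ∨ J(u1))
The prefix is ∃w ∀x ∃v1 ∃u1: 1 universal, 3 existential.

1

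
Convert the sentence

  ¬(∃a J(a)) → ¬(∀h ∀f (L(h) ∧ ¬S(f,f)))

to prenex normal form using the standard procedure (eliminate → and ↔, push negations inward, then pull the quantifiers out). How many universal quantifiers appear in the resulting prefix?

Eliminate → and ↔ using ¬ and ∨.
  ¬¬(∃a J(a)) ∨ ¬(∀h ∀f (L(h) ∧ ¬S(f,f)))
Push ¬ through the quantifiers and connectives to reach negation normal form:
  (∃a J(a)) ∨ (∃h ∃f (¬L(h) ∨ S(f,f)))
Extract every quantifier outward, since the variables are now distinct and don't occur free across branches:
  ∃a ∃h ∃f (J(a) ∨ ¬L(h) ∨ S(f,f))
The prefix is ∃a ∃h ∃f: 0 universal, 3 existential.

0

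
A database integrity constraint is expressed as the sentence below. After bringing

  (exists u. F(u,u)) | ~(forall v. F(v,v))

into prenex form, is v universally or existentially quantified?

existential

Move each ¬ inward, flipping quantifiers it crosses:
  (exists u. F(u,u)) | (exists v. ~F(v,v))
All bound variables are already distinct, so no renaming is needed.
Pull the quantifiers to the front (each side's bound variable is not free in the other side):
  exists u. exists v. (F(u,u) | ~F(v,v))
The quantifier forall v sits under an odd number of negations, so it flips to exists v.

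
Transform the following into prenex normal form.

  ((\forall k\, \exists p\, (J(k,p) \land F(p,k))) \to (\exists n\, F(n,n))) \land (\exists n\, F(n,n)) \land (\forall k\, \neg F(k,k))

Eliminate → and ↔ using ¬ and ∨.
  (\neg (\forall k\, \exists p\, (J(k,p) \land F(p,k))) \lor (\exists n\, F(n,n))) \land (\exists n\, F(n,n)) \land (\forall k\, \neg F(k,k))
Push ¬ through the quantifiers and connectives to reach negation normal form:
  ((\exists k\, \forall p\, (\neg J(k,p) \lor \neg F(p,k))) \lor (\exists n\, F(n,n))) \land (\exists n\, F(n,n)) \land (\forall k\, \neg F(k,k))
Give each quantifier a distinct variable: n↦y1, k↦w.
  ((\exists k\, \forall p\, (\neg J(k,p) \lor \neg F(p,k))) \lor (\exists n\, F(n,n))) \land (\exists y1\, F(y1,y1)) \land (\forall w\, \neg F(w,w))
Finally move all quantifiers to the prefix:
  \exists k\, \forall p\, \exists n\, \exists y1\, \forall w\, ((\neg J(k,p) \lor \neg F(p,k) \lor F(n,n)) \land F(y1,y1) \land \neg F(w,w))

\exists k\, \forall p\, \exists n\, \exists y1\, \forall w\, ((\neg J(k,p) \lor \neg F(p,k) \lor F(n,n)) \land F(y1,y1) \land \neg F(w,w))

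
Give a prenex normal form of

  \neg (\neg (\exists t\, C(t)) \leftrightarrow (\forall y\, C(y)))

First replace A → B with ¬A ∨ B; A ↔ B as (¬A ∨ B) ∧ (¬B ∨ A).
  \neg ((\neg \neg (\exists t\, C(t)) \lor (\forall y\, C(y))) \land (\neg (\forall y\, C(y)) \lor \neg (\exists t\, C(t))))
Push ¬ through the quantifiers and connectives to reach negation normal form:
  (\forall t\, \neg C(t)) \land (\exists y\, \neg C(y)) \lor (\forall y\, C(y)) \land (\exists t\, C(t))
Give each quantifier a distinct variable: y↦c, t↦w1.
  (\forall t\, \neg C(t)) \land (\exists y\, \neg C(y)) \lor (\forall c\, C(c)) \land (\exists w1\, C(w1))
Pull the quantifiers to the front (each side's bound variable is not free in the other side):
  \forall t\, \exists y\, \forall c\, \exists w1\, (\neg C(t) \land \neg C(y) \lor C(c) \land C(w1))

\forall t\, \exists y\, \forall c\, \exists w1\, (\neg C(t) \land \neg C(y) \lor C(c) \land C(w1))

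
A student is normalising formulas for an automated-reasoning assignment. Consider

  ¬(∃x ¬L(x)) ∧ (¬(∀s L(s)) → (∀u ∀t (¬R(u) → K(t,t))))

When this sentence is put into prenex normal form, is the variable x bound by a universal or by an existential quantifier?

universal

Eliminate → and ↔ using ¬ and ∨.
  ¬(∃x ¬L(x)) ∧ (¬¬(∀s L(s)) ∨ (∀u ∀t (¬¬R(u) ∨ K(t,t))))
Push ¬ through the quantifiers and connectives to reach negation normal form:
  (∀x L(x)) ∧ ((∀s L(s)) ∨ (∀u ∀t (R(u) ∨ K(t,t))))
Finally move all quantifiers to the prefix:
  ∀x ∀s ∀u ∀t (L(x) ∧ (L(s) ∨ R(u) ∨ K(t,t)))
The quantifier ∃x sits under an odd number of negations (counting the antecedent side of each →), so it flips to ∀x.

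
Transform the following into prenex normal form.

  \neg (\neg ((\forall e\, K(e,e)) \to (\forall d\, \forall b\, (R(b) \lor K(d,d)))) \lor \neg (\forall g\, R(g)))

Rewrite implications/biconditionals: A → B as ¬A ∨ B.
  \neg (\neg (\neg (\forall e\, K(e,e)) \lor (\forall d\, \forall b\, (R(b) \lor K(d,d)))) \lor \neg (\forall g\, R(g)))
Move each ¬ inward, flipping quantifiers it crosses:
  ((\exists e\, \neg K(e,e)) \lor (\forall d\, \forall b\, (R(b) \lor K(d,d)))) \land (\forall g\, R(g))
Pull the quantifiers to the front (each side's bound variable is not free in the other side):
  \exists e\, \forall d\, \forall b\, \forall g\, ((\neg K(e,e) \lor R(b) \lor K(d,d)) \land R(g))

\exists e\, \forall d\, \forall b\, \forall g\, ((\neg K(e,e) \lor R(b) \lor K(d,d)) \land R(g))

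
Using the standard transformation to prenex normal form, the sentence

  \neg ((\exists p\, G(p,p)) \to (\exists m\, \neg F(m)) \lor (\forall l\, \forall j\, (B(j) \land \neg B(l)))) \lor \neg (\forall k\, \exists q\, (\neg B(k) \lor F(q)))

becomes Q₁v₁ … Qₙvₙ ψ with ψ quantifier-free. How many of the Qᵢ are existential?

Rewrite implications/biconditionals: A → B as ¬A ∨ B.
  \neg (\neg (\exists p\, G(p,p)) \lor (\exists m\, \neg F(m)) \lor (\forall l\, \forall j\, (B(j) \land \neg B(l)))) \lor \neg (\forall k\, \exists q\, (\neg B(k) \lor F(q)))
Drive negations inward (¬∀x A ≡ ∃x ¬A, ¬∃x A ≡ ∀x ¬A, De Morgan for ∧/∨):
  (\exists p\, G(p,p)) \land (\forall m\, F(m)) \land (\exists l\, \exists j\, (\neg B(j) \lor B(l))) \lor (\exists k\, \forall q\, (B(k) \land \neg F(q)))
All bound variables are already distinct, so no renaming is needed.
Finally move all quantifiers to the prefix:
  \exists p\, \forall m\, \exists l\, \exists j\, \exists k\, \forall q\, (G(p,p) \land F(m) \land (\neg B(j) \lor B(l)) \lor B(k) \land \neg F(q))
The prefix is \exists p \forall m \exists l \exists j \exists k \forall q: 2 universal, 4 existential.

4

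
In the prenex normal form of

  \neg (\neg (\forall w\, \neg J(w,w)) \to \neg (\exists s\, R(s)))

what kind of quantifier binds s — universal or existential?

First replace A → B with ¬A ∨ B.
  \neg (\neg \neg (\forall w\, \neg J(w,w)) \lor \neg (\exists s\, R(s)))
Move each ¬ inward, flipping quantifiers it crosses:
  (\exists w\, J(w,w)) \land (\exists s\, R(s))
All bound variables are already distinct, so no renaming is needed.
Pull the quantifiers to the front (each side's bound variable is not free in the other side):
  \exists w\, \exists s\, (J(w,w) \land R(s))
The quantifier \exists s sits under an even number of negations (counting the antecedent side of each →), so it remains existential.

existential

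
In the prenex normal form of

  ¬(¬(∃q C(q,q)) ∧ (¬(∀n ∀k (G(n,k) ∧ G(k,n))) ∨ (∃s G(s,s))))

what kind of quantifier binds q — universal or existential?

existential

Move each ¬ inward, flipping quantifiers it crosses:
  (∃q C(q,q)) ∨ (∀n ∀k (G(n,k) ∧ G(k,n))) ∧ (∀s ¬G(s,s))
Pull the quantifiers to the front (each side's bound variable is not free in the other side):
  ∃q ∀n ∀k ∀s (C(q,q) ∨ G(n,k) ∧ G(k,n) ∧ ¬G(s,s))
The quantifier ∃q sits under an even number of negations, so it remains existential.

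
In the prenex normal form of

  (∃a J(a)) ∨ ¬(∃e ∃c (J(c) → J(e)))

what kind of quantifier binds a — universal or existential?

First replace A → B with ¬A ∨ B.
  (∃a J(a)) ∨ ¬(∃e ∃c (¬J(c) ∨ J(e)))
Drive negations inward (¬∀x A ≡ ∃x ¬A, ¬∃x A ≡ ∀x ¬A, De Morgan for ∧/∨):
  (∃a J(a)) ∨ (∀e ∀c (J(c) ∧ ¬J(e)))
All bound variables are already distinct, so no renaming is needed.
Finally move all quantifiers to the prefix:
  ∃a ∀e ∀c (J(a) ∨ J(c) ∧ ¬J(e))
The quantifier ∃a sits under an even number of negations (counting the antecedent side of each →), so it remains existential.

existential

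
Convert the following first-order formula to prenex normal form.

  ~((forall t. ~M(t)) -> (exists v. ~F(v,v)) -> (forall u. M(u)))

Rewrite implications/biconditionals: A → B as ¬A ∨ B.
  ~(~(forall t. ~M(t)) | ~(exists v. ~F(v,v)) | (forall u. M(u)))
Move each ¬ inward, flipping quantifiers it crosses:
  (forall t. ~M(t)) & (exists v. ~F(v,v)) & (exists u. ~M(u))
Finally move all quantifiers to the prefix:
  forall t. exists v. exists u. (~M(t) & ~F(v,v) & ~M(u))

forall t. exists v. exists u. (~M(t) & ~F(v,v) & ~M(u))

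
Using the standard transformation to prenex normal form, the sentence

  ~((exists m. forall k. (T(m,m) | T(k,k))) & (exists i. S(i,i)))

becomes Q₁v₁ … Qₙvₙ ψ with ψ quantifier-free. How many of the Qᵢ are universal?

2

Move each ¬ inward, flipping quantifiers it crosses:
  (forall m. exists k. (~T(m,m) & ~T(k,k))) | (forall i. ~S(i,i))
Extract every quantifier outward, since the variables are now distinct and don't occur free across branches:
  forall m. exists k. forall i. (~T(m,m) & ~T(k,k) | ~S(i,i))
The prefix is forall m exists k forall i: 2 universal, 1 existential.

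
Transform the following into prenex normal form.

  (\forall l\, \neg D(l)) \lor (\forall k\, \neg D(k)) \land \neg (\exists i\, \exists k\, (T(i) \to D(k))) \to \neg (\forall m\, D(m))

Rewrite implications/biconditionals: A → B as ¬A ∨ B.
  \neg ((\forall l\, \neg D(l)) \lor (\forall k\, \neg D(k)) \land \neg (\exists i\, \exists k\, (\neg T(i) \lor D(k)))) \lor \neg (\forall m\, D(m))
Move each ¬ inward, flipping quantifiers it crosses:
  (\exists l\, D(l)) \land ((\exists k\, D(k)) \lor (\exists i\, \exists k\, (\neg T(i) \lor D(k)))) \lor (\exists m\, \neg D(m))
Standardize variables apart so no two quantifiers bind the same name: k↦v1.
  (\exists l\, D(l)) \land ((\exists k\, D(k)) \lor (\exists i\, \exists v1\, (\neg T(i) \lor D(v1)))) \lor (\exists m\, \neg D(m))
Pull the quantifiers to the front (each side's bound variable is not free in the other side):
  \exists l\, \exists k\, \exists i\, \exists v1\, \exists m\, (D(l) \land (D(k) \lor \neg T(i) \lor D(v1)) \lor \neg D(m))

\exists l\, \exists k\, \exists i\, \exists v1\, \exists m\, (D(l) \land (D(k) \lor \neg T(i) \lor D(v1)) \lor \neg D(m))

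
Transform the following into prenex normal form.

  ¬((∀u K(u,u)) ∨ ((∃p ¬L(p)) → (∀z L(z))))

∃u ∃p ∃z (¬K(u,u) ∧ ¬L(p) ∧ ¬L(z))

Eliminate → and ↔ using ¬ and ∨.
  ¬((∀u K(u,u)) ∨ ¬(∃p ¬L(p)) ∨ (∀z L(z)))
Drive negations inward (¬∀x A ≡ ∃x ¬A, ¬∃x A ≡ ∀x ¬A, De Morgan for ∧/∨):
  (∃u ¬K(u,u)) ∧ (∃p ¬L(p)) ∧ (∃z ¬L(z))
All bound variables are already distinct, so no renaming is needed.
Finally move all quantifiers to the prefix:
  ∃u ∃p ∃z (¬K(u,u) ∧ ¬L(p) ∧ ¬L(z))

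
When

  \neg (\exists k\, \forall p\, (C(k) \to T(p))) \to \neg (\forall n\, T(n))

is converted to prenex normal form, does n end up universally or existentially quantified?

existential

Rewrite implications/biconditionals: A → B as ¬A ∨ B.
  \neg \neg (\exists k\, \forall p\, (\neg C(k) \lor T(p))) \lor \neg (\forall n\, T(n))
Move each ¬ inward, flipping quantifiers it crosses:
  (\exists k\, \forall p\, (\neg C(k) \lor T(p))) \lor (\exists n\, \neg T(n))
Pull the quantifiers to the front (each side's bound variable is not free in the other side):
  \exists k\, \forall p\, \exists n\, (\neg C(k) \lor T(p) \lor \neg T(n))
The quantifier \forall n sits under an odd number of negations (counting the antecedent side of each →), so it flips to \exists n.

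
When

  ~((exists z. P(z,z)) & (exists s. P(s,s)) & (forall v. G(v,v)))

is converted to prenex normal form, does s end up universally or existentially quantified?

Drive negations inward (¬∀x A ≡ ∃x ¬A, ¬∃x A ≡ ∀x ¬A, De Morgan for ∧/∨):
  (forall z. ~P(z,z)) | (forall s. ~P(s,s)) | (exists v. ~G(v,v))
Pull the quantifiers to the front (each side's bound variable is not free in the other side):
  forall z. forall s. exists v. (~P(z,z) | ~P(s,s) | ~G(v,v))
The quantifier exists s sits under an odd number of negations, so it flips to forall s.

universal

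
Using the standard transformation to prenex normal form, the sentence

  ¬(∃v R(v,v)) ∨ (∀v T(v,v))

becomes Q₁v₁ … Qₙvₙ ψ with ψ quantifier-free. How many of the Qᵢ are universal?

Drive negations inward (¬∀x A ≡ ∃x ¬A, ¬∃x A ≡ ∀x ¬A, De Morgan for ∧/∨):
  (∀v ¬R(v,v)) ∨ (∀v T(v,v))
Rename bound variables to avoid capture: v↦y1.
  (∀v ¬R(v,v)) ∨ (∀y1 T(y1,y1))
Finally move all quantifiers to the prefix:
  ∀v ∀y1 (¬R(v,v) ∨ T(y1,y1))
The prefix is ∀v ∀y1: 2 universal, 0 existential.

2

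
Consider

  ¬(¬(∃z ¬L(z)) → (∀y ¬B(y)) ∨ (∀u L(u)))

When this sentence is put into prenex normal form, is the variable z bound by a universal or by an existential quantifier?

universal

Eliminate → and ↔ using ¬ and ∨.
  ¬(¬¬(∃z ¬L(z)) ∨ (∀y ¬B(y)) ∨ (∀u L(u)))
Move each ¬ inward, flipping quantifiers it crosses:
  (∀z L(z)) ∧ (∃y B(y)) ∧ (∃u ¬L(u))
All bound variables are already distinct, so no renaming is needed.
Extract every quantifier outward, since the variables are now distinct and don't occur free across branches:
  ∀z ∃y ∃u (L(z) ∧ B(y) ∧ ¬L(u))
The quantifier ∃z sits under an odd number of negations (counting the antecedent side of each →), so it flips to ∀z.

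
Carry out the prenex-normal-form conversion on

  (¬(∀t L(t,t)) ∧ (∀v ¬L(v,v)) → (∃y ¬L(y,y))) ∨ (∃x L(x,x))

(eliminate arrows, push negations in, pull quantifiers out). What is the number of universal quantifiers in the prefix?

1

First replace A → B with ¬A ∨ B.
  ¬(¬(∀t L(t,t)) ∧ (∀v ¬L(v,v))) ∨ (∃y ¬L(y,y)) ∨ (∃x L(x,x))
Move each ¬ inward, flipping quantifiers it crosses:
  (∀t L(t,t)) ∨ (∃v L(v,v)) ∨ (∃y ¬L(y,y)) ∨ (∃x L(x,x))
Finally move all quantifiers to the prefix:
  ∀t ∃v ∃y ∃x (L(t,t) ∨ L(v,v) ∨ ¬L(y,y) ∨ L(x,x))
The prefix is ∀t ∃v ∃y ∃x: 1 universal, 3 existential.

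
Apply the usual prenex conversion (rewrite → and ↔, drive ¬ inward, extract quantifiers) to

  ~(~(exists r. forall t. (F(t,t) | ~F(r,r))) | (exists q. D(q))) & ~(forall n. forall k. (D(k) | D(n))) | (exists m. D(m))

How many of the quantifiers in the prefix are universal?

Push ¬ through the quantifiers and connectives to reach negation normal form:
  (exists r. forall t. (F(t,t) | ~F(r,r))) & (forall q. ~D(q)) & (exists n. exists k. (~D(k) & ~D(n))) | (exists m. D(m))
All bound variables are already distinct, so no renaming is needed.
Finally move all quantifiers to the prefix:
  exists r. forall t. forall q. exists n. exists k. exists m. ((F(t,t) | ~F(r,r)) & ~D(q) & ~D(k) & ~D(n) | D(m))
The prefix is exists r forall t forall q exists n exists k exists m: 2 universal, 4 existential.

2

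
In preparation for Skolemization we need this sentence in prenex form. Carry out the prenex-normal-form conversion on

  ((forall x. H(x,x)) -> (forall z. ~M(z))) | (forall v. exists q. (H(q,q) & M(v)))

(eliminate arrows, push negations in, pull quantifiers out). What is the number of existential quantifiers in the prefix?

2

Eliminate → and ↔ using ¬ and ∨.
  ~(forall x. H(x,x)) | (forall z. ~M(z)) | (forall v. exists q. (H(q,q) & M(v)))
Move each ¬ inward, flipping quantifiers it crosses:
  (exists x. ~H(x,x)) | (forall z. ~M(z)) | (forall v. exists q. (H(q,q) & M(v)))
All bound variables are already distinct, so no renaming is needed.
Finally move all quantifiers to the prefix:
  exists x. forall z. forall v. exists q. (~H(x,x) | ~M(z) | H(q,q) & M(v))
The prefix is exists x forall z forall v exists q: 2 universal, 2 existential.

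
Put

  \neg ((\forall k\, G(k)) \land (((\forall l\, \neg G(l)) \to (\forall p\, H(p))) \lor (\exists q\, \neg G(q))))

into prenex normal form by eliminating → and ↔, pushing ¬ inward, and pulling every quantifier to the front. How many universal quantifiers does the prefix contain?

2

First replace A → B with ¬A ∨ B.
  \neg ((\forall k\, G(k)) \land (\neg (\forall l\, \neg G(l)) \lor (\forall p\, H(p)) \lor (\exists q\, \neg G(q))))
Drive negations inward (¬∀x A ≡ ∃x ¬A, ¬∃x A ≡ ∀x ¬A, De Morgan for ∧/∨):
  (\exists k\, \neg G(k)) \lor (\forall l\, \neg G(l)) \land (\exists p\, \neg H(p)) \land (\forall q\, G(q))
Pull the quantifiers to the front (each side's bound variable is not free in the other side):
  \exists k\, \forall l\, \exists p\, \forall q\, (\neg G(k) \lor \neg G(l) \land \neg H(p) \land G(q))
The prefix is \exists k \forall l \exists p \forall q: 2 universal, 2 existential.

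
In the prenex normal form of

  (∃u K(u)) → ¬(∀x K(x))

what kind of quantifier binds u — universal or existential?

First replace A → B with ¬A ∨ B.
  ¬(∃u K(u)) ∨ ¬(∀x K(x))
Push ¬ through the quantifiers and connectives to reach negation normal form:
  (∀u ¬K(u)) ∨ (∃x ¬K(x))
All bound variables are already distinct, so no renaming is needed.
Pull the quantifiers to the front (each side's bound variable is not free in the other side):
  ∀u ∃x (¬K(u) ∨ ¬K(x))
The quantifier ∃u sits under an odd number of negations (counting the antecedent side of each →), so it flips to ∀u.

universal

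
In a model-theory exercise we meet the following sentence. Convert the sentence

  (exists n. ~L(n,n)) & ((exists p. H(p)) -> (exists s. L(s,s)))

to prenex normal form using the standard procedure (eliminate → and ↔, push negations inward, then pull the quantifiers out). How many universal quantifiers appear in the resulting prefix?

Rewrite implications/biconditionals: A → B as ¬A ∨ B.
  (exists n. ~L(n,n)) & (~(exists p. H(p)) | (exists s. L(s,s)))
Drive negations inward (¬∀x A ≡ ∃x ¬A, ¬∃x A ≡ ∀x ¬A, De Morgan for ∧/∨):
  (exists n. ~L(n,n)) & ((forall p. ~H(p)) | (exists s. L(s,s)))
Finally move all quantifiers to the prefix:
  exists n. forall p. exists s. (~L(n,n) & (~H(p) | L(s,s)))
The prefix is exists n forall p exists s: 1 universal, 2 existential.

1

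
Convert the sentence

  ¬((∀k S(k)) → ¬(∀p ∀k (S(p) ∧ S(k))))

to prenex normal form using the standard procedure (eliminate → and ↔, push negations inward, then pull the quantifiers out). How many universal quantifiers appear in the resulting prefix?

First replace A → B with ¬A ∨ B.
  ¬(¬(∀k S(k)) ∨ ¬(∀p ∀k (S(p) ∧ S(k))))
Drive negations inward (¬∀x A ≡ ∃x ¬A, ¬∃x A ≡ ∀x ¬A, De Morgan for ∧/∨):
  (∀k S(k)) ∧ (∀p ∀k (S(p) ∧ S(k)))
Give each quantifier a distinct variable: k↦v1.
  (∀k S(k)) ∧ (∀p ∀v1 (S(p) ∧ S(v1)))
Extract every quantifier outward, since the variables are now distinct and don't occur free across branches:
  ∀k ∀p ∀v1 (S(k) ∧ S(p) ∧ S(v1))
The prefix is ∀k ∀p ∀v1: 3 universal, 0 existential.

3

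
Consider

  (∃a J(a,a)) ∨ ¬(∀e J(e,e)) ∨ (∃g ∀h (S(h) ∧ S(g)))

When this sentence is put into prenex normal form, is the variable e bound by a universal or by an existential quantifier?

Drive negations inward (¬∀x A ≡ ∃x ¬A, ¬∃x A ≡ ∀x ¬A, De Morgan for ∧/∨):
  (∃a J(a,a)) ∨ (∃e ¬J(e,e)) ∨ (∃g ∀h (S(h) ∧ S(g)))
Pull the quantifiers to the front (each side's bound variable is not free in the other side):
  ∃a ∃e ∃g ∀h (J(a,a) ∨ ¬J(e,e) ∨ S(h) ∧ S(g))
The quantifier ∀e sits under an odd number of negations, so it flips to ∃e.

existential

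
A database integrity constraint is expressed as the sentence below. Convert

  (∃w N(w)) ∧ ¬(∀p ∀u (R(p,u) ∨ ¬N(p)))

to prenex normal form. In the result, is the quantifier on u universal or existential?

existential

Push ¬ through the quantifiers and connectives to reach negation normal form:
  (∃w N(w)) ∧ (∃p ∃u (¬R(p,u) ∧ N(p)))
Pull the quantifiers to the front (each side's bound variable is not free in the other side):
  ∃w ∃p ∃u (N(w) ∧ ¬R(p,u) ∧ N(p))
The quantifier ∀u sits under an odd number of negations, so it flips to ∃u.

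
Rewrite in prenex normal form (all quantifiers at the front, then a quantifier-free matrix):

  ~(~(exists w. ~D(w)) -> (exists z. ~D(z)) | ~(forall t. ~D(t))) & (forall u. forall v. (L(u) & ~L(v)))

forall w. forall z. forall t. forall u. forall v. (D(w) & D(z) & ~D(t) & L(u) & ~L(v))

Rewrite implications/biconditionals: A → B as ¬A ∨ B.
  ~(~~(exists w. ~D(w)) | (exists z. ~D(z)) | ~(forall t. ~D(t))) & (forall u. forall v. (L(u) & ~L(v)))
Push ¬ through the quantifiers and connectives to reach negation normal form:
  (forall w. D(w)) & (forall z. D(z)) & (forall t. ~D(t)) & (forall u. forall v. (L(u) & ~L(v)))
All bound variables are already distinct, so no renaming is needed.
Finally move all quantifiers to the prefix:
  forall w. forall z. forall t. forall u. forall v. (D(w) & D(z) & ~D(t) & L(u) & ~L(v))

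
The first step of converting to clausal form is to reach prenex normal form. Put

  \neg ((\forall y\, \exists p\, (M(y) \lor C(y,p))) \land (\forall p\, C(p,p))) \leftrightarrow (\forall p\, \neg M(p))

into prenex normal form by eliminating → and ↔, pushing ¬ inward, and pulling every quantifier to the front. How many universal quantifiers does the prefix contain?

4

First replace A → B with ¬A ∨ B; A ↔ B as (¬A ∨ B) ∧ (¬B ∨ A).
  (\neg \neg ((\forall y\, \exists p\, (M(y) \lor C(y,p))) \land (\forall p\, C(p,p))) \lor (\forall p\, \neg M(p))) \land (\neg (\forall p\, \neg M(p)) \lor \neg ((\forall y\, \exists p\, (M(y) \lor C(y,p))) \land (\forall p\, C(p,p))))
Drive negations inward (¬∀x A ≡ ∃x ¬A, ¬∃x A ≡ ∀x ¬A, De Morgan for ∧/∨):
  ((\forall y\, \exists p\, (M(y) \lor C(y,p))) \land (\forall p\, C(p,p)) \lor (\forall p\, \neg M(p))) \land ((\exists p\, M(p)) \lor (\exists y\, \forall p\, (\neg M(y) \land \neg C(y,p))) \lor (\exists p\, \neg C(p,p)))
Rename bound variables to avoid capture: p↦v, p↦r, p↦c, y↦z, p↦w1, p↦x.
  ((\forall y\, \exists p\, (M(y) \lor C(y,p))) \land (\forall v\, C(v,v)) \lor (\forall r\, \neg M(r))) \land ((\exists c\, M(c)) \lor (\exists z\, \forall w1\, (\neg M(z) \land \neg C(z,w1))) \lor (\exists x\, \neg C(x,x)))
Finally move all quantifiers to the prefix:
  \forall y\, \exists p\, \forall v\, \forall r\, \exists c\, \exists z\, \forall w1\, \exists x\, (((M(y) \lor C(y,p)) \land C(v,v) \lor \neg M(r)) \land (M(c) \lor \neg M(z) \land \neg C(z,w1) \lor \neg C(x,x)))
The prefix is \forall y \exists p \forall v \forall r \exists c \exists z \forall w1 \exists x: 4 universal, 4 existential.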